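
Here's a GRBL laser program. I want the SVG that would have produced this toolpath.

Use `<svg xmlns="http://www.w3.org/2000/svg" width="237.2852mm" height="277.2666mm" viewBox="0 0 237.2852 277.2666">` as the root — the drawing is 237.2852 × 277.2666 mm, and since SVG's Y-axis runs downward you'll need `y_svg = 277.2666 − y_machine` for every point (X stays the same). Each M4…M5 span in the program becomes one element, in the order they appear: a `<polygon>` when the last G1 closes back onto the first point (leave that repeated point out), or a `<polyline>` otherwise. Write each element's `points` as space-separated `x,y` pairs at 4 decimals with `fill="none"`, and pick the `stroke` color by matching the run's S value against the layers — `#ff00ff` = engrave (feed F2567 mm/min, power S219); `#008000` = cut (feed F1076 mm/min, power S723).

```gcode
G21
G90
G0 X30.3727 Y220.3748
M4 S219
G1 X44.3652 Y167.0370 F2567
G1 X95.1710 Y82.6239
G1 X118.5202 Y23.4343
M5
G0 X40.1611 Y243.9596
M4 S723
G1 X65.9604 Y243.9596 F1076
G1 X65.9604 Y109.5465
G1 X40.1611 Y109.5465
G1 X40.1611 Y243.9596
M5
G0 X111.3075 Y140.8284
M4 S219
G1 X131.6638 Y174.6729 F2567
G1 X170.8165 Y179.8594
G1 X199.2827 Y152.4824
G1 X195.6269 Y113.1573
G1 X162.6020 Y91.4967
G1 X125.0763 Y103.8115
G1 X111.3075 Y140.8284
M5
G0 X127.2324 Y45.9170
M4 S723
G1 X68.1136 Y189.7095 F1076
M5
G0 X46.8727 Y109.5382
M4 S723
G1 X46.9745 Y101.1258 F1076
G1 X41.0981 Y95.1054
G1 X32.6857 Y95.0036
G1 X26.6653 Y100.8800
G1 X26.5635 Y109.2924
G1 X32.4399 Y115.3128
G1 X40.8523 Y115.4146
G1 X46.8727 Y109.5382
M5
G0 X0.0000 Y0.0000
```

<svg xmlns="http://www.w3.org/2000/svg" width="237.2852mm" height="277.2666mm" viewBox="0 0 237.2852 277.2666">
  <polyline points="30.3727,56.8918 44.3652,110.2296 95.1710,194.6427 118.5202,253.8323" fill="none" stroke="#ff00ff"/>
  <polygon points="40.1611,33.3070 65.9604,33.3070 65.9604,167.7201 40.1611,167.7201" fill="none" stroke="#008000"/>
  <polygon points="111.3075,136.4382 131.6638,102.5937 170.8165,97.4072 199.2827,124.7842 195.6269,164.1093 162.6020,185.7699 125.0763,173.4551" fill="none" stroke="#ff00ff"/>
  <polyline points="127.2324,231.3496 68.1136,87.5571" fill="none" stroke="#008000"/>
  <polygon points="46.8727,167.7284 46.9745,176.1408 41.0981,182.1612 32.6857,182.2630 26.6653,176.3866 26.5635,167.9742 32.4399,161.9538 40.8523,161.8520" fill="none" stroke="#008000"/>
</svg>

Each laser-on run becomes one SVG element. Flip Y back into SVG space with y_svg = 277.2666 − y_machine.

Run 1: S219 ⇒ engrave layer `#ff00ff`. The run is open, so emit a `<polyline>` with points (Y-flipped): 30.3727,56.8918 44.3652,110.2296 95.1710,194.6427 118.5202,253.8323.

Run 2: the run's S723 means `#008000` (cut). The run returns to its start, so emit a `<polygon>` with points (Y-flipped): 40.1611,33.3070 65.9604,33.3070 65.9604,167.7201 40.1611,167.7201.

Run 3: power S219 maps to stroke `#ff00ff` (engrave). The run returns to its start, so emit a `<polygon>` with points (Y-flipped): 111.3075,136.4382 131.6638,102.5937 170.8165,97.4072 199.2827,124.7842 195.6269,164.1093 162.6020,185.7699 125.0763,173.4551.

Run 4: S723 ⇒ cut layer `#008000`. The run is open, so emit a `<polyline>` with points (Y-flipped): 127.2324,231.3496 68.1136,87.5571.

Run 5: the run's S723 means `#008000` (cut). The run returns to its start, so emit a `<polygon>` with points (Y-flipped): 46.8727,167.7284 46.9745,176.1408 41.0981,182.1612 32.6857,182.2630 26.6653,176.3866 26.5635,167.9742 32.4399,161.9538 40.8523,161.8520.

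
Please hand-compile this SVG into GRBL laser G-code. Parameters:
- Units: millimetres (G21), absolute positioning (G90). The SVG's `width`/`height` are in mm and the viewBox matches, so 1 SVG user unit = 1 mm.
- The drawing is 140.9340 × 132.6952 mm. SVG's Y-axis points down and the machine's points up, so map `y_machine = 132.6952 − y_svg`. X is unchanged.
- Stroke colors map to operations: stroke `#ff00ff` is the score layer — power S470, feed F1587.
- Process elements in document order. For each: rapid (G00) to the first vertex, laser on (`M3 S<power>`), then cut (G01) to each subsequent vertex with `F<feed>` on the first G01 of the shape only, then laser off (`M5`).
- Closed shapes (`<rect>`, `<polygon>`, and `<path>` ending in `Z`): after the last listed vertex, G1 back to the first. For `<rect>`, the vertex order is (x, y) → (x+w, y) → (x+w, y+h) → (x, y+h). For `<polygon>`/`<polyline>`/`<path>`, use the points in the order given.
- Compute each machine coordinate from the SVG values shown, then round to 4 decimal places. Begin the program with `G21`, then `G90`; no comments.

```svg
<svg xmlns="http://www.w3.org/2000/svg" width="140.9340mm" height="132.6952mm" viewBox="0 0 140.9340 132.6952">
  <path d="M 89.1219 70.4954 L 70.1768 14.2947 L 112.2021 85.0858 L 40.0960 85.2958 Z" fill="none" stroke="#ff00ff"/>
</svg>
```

G21
G90
G00 X89.1219 Y62.1998
M3 S470
G01 X70.1768 Y118.4005 F1587
G01 X112.2021 Y47.6094
G01 X40.0960 Y47.3994
G01 X89.1219 Y62.1998
M5

1 u = 1 mm; y_m = 132.6952 − y.

[1] `<path>` closed polygon, #ff00ff→score S470 F1587: (89.1219,62.1998) → (70.1768,118.4005) → (112.2021,47.6094) → (40.0960,47.3994) → (89.1219,62.1998) (closed)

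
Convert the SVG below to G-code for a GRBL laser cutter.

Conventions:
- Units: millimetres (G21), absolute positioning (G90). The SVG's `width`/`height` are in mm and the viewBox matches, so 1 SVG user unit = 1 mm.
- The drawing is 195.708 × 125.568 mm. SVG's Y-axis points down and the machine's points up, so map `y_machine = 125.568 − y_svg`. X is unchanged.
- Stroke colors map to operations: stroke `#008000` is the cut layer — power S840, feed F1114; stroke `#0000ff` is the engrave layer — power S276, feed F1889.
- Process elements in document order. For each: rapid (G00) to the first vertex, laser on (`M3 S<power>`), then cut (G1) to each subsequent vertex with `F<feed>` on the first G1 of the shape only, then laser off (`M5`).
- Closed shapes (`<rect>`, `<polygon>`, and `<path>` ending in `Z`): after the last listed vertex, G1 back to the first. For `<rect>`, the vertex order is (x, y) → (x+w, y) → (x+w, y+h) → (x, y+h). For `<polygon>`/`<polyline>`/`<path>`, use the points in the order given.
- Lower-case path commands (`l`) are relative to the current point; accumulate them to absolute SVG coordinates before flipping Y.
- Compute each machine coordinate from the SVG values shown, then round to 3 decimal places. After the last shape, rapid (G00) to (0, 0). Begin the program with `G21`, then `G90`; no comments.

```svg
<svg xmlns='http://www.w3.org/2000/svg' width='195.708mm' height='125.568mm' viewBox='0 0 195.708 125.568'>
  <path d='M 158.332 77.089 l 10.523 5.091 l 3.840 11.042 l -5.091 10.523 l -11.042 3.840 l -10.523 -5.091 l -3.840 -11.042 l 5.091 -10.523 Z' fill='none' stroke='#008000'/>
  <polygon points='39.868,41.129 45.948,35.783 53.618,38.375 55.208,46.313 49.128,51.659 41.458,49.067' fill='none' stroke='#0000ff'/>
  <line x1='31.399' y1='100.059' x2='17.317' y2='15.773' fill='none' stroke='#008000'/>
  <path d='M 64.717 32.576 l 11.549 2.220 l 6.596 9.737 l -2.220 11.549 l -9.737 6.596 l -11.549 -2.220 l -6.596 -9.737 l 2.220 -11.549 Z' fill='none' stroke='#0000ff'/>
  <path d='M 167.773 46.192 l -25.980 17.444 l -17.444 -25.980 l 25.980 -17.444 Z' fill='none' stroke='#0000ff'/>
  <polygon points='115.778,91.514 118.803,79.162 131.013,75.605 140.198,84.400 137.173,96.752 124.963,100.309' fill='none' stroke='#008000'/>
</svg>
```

1 u = 1 mm; y_m = 125.568 − y.

[1] `<path>` regular polygon, #008000→cut S840 F1114: (158.332,48.479) → (168.855,43.388) → (172.695,32.346) → (167.604,21.823) → (156.562,17.983) → (146.039,23.074) → (142.199,34.116) → (147.290,44.639) → (158.332,48.479) (closed)

[2] `<polygon>` regular polygon, #0000ff→engrave S276 F1889: (39.868,84.439) → (45.948,89.785) → (53.618,87.193) → (55.208,79.255) → (49.128,73.909) → (41.458,76.501) → (39.868,84.439) (closed)

[3] `<line>` line segment, #008000→cut S840 F1114: (31.399,25.509) → (17.317,109.795)

[4] `<path>` regular polygon, #0000ff→engrave S276 F1889: (64.717,92.992) → (76.266,90.772) → (82.862,81.035) → (80.642,69.486) → (70.905,62.890) → (59.356,65.110) → (52.760,74.847) → (54.980,86.396) → (64.717,92.992) (closed)

[5] `<path>` regular polygon, #0000ff→engrave S276 F1889: (167.773,79.376) → (141.793,61.932) → (124.349,87.912) → (150.329,105.356) → (167.773,79.376) (closed)

[6] `<polygon>` regular polygon, #008000→cut S840 F1114: (115.778,34.054) → (118.803,46.406) → (131.013,49.963) → (140.198,41.168) → (137.173,28.816) → (124.963,25.259) → (115.778,34.054) (closed)

G21
G90
G00 X158.332 Y48.479
M3 S840
G1 X168.855 Y43.388 F1114
G1 X172.695 Y32.346
G1 X167.604 Y21.823
G1 X156.562 Y17.983
G1 X146.039 Y23.074
G1 X142.199 Y34.116
G1 X147.290 Y44.639
G1 X158.332 Y48.479
M5
G00 X39.868 Y84.439
M3 S276
G1 X45.948 Y89.785 F1889
G1 X53.618 Y87.193
G1 X55.208 Y79.255
G1 X49.128 Y73.909
G1 X41.458 Y76.501
G1 X39.868 Y84.439
M5
G00 X31.399 Y25.509
M3 S840
G1 X17.317 Y109.795 F1114
M5
G00 X64.717 Y92.992
M3 S276
G1 X76.266 Y90.772 F1889
G1 X82.862 Y81.035
G1 X80.642 Y69.486
G1 X70.905 Y62.890
G1 X59.356 Y65.110
G1 X52.760 Y74.847
G1 X54.980 Y86.396
G1 X64.717 Y92.992
M5
G00 X167.773 Y79.376
M3 S276
G1 X141.793 Y61.932 F1889
G1 X124.349 Y87.912
G1 X150.329 Y105.356
G1 X167.773 Y79.376
M5
G00 X115.778 Y34.054
M3 S840
G1 X118.803 Y46.406 F1114
G1 X131.013 Y49.963
G1 X140.198 Y41.168
G1 X137.173 Y28.816
G1 X124.963 Y25.259
G1 X115.778 Y34.054
M5
G00 X0.000 Y0.000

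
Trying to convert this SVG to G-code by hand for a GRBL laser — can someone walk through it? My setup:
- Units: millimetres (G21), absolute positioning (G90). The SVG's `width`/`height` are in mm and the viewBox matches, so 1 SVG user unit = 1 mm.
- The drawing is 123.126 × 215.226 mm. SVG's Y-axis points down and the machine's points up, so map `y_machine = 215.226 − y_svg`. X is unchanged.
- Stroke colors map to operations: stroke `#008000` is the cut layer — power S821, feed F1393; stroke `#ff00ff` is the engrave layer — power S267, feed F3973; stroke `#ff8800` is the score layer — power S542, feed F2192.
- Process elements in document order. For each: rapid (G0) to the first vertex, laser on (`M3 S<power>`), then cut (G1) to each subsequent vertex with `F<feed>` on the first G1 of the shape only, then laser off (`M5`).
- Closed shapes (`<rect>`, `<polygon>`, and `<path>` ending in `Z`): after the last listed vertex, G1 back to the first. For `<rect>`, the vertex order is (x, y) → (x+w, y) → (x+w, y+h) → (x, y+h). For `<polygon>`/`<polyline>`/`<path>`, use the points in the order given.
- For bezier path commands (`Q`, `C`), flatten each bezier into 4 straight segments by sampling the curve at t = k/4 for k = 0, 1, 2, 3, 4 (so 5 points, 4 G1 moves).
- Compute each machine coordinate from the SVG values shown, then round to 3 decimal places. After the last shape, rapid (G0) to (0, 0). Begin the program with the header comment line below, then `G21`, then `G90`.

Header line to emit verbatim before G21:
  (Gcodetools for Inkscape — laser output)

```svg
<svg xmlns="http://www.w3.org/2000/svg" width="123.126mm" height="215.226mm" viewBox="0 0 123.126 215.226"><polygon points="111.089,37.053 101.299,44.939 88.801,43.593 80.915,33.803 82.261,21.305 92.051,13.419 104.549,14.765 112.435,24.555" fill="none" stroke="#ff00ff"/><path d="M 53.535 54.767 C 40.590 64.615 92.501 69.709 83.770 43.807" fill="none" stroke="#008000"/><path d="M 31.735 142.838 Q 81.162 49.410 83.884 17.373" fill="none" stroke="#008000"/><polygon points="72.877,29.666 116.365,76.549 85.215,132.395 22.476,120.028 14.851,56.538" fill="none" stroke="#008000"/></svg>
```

(Gcodetools for Inkscape — laser output)
G21
G90
G0 X111.089 Y178.173
M3 S267
G1 X101.299 Y170.287 F3973
G1 X88.801 Y171.633
G1 X80.915 Y181.423
G1 X82.261 Y193.921
G1 X92.051 Y201.807
G1 X104.549 Y200.461
G1 X112.435 Y190.671
G1 X111.089 Y178.173
M5
G0 X53.535 Y160.459
M3 S821
G1 X54.026 Y154.374 F1393
G1 X67.072 Y152.533
G1 X80.909 Y157.394
G1 X83.770 Y171.419
M5
G0 X31.735 Y72.388
M3 S821
G1 X53.529 Y115.265 F1393
G1 X69.486 Y150.468
G1 X79.604 Y177.998
G1 X83.884 Y197.853
M5
G0 X72.877 Y185.560
M3 S821
G1 X116.365 Y138.677 F1393
G1 X85.215 Y82.831
G1 X22.476 Y95.198
G1 X14.851 Y158.688
G1 X72.877 Y185.560
M5
G0 X0.000 Y0.000

1 u = 1 mm; y_m = 215.226 − y.

[1] `<polygon>` regular polygon, #ff00ff→engrave S267 F3973: (111.089,178.173) → (101.299,170.287) → (88.801,171.633) → (80.915,181.423) → (82.261,193.921) → (92.051,201.807) → (104.549,200.461) → (112.435,190.671) → (111.089,178.173) (closed)

[2] `<path>` cubic bezier, #008000→cut S821 F1393: (53.535,160.459) → (54.026,154.374) → (67.072,152.533) → (80.909,157.394) → (83.770,171.419)

[3] `<path>` quadratic bezier, #008000→cut S821 F1393: (31.735,72.388) → (53.529,115.265) → (69.486,150.468) → (79.604,177.998) → (83.884,197.853)

[4] `<polygon>` regular polygon, #008000→cut S821 F1393: (72.877,185.560) → (116.365,138.677) → (85.215,82.831) → (22.476,95.198) → (14.851,158.688) → (72.877,185.560) (closed)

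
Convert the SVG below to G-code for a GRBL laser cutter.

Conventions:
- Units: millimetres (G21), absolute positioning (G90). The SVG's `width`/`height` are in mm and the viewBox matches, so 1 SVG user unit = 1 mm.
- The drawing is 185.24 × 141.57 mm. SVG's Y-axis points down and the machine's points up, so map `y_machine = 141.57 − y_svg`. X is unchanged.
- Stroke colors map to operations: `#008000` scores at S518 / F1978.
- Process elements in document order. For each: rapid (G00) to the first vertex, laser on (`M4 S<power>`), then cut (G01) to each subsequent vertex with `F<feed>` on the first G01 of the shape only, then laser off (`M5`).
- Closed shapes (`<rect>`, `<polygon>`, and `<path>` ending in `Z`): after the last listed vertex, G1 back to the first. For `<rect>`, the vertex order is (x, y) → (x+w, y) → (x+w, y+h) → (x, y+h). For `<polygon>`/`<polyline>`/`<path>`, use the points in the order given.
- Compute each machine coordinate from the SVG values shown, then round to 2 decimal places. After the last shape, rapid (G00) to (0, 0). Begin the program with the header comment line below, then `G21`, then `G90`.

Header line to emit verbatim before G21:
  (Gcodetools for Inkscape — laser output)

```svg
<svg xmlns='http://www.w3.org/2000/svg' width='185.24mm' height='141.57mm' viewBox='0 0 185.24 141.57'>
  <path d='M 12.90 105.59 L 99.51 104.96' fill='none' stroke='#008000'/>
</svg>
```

(Gcodetools for Inkscape — laser output)
G21
G90
G00 X12.90 Y35.98
M4 S518
G01 X99.51 Y36.61 F1978
M5
G00 X0.00 Y0.00

viewBox `0 0 185.24 141.57` with mm width/height → 1 unit = 1 mm. Flip: y_m = 141.57 − y_svg.

**Shape 1** — `<path>` line segment, stroke `#008000` → score (S518, F1978). Machine vertices: (12.90,35.98) → (99.51,36.61). Open path.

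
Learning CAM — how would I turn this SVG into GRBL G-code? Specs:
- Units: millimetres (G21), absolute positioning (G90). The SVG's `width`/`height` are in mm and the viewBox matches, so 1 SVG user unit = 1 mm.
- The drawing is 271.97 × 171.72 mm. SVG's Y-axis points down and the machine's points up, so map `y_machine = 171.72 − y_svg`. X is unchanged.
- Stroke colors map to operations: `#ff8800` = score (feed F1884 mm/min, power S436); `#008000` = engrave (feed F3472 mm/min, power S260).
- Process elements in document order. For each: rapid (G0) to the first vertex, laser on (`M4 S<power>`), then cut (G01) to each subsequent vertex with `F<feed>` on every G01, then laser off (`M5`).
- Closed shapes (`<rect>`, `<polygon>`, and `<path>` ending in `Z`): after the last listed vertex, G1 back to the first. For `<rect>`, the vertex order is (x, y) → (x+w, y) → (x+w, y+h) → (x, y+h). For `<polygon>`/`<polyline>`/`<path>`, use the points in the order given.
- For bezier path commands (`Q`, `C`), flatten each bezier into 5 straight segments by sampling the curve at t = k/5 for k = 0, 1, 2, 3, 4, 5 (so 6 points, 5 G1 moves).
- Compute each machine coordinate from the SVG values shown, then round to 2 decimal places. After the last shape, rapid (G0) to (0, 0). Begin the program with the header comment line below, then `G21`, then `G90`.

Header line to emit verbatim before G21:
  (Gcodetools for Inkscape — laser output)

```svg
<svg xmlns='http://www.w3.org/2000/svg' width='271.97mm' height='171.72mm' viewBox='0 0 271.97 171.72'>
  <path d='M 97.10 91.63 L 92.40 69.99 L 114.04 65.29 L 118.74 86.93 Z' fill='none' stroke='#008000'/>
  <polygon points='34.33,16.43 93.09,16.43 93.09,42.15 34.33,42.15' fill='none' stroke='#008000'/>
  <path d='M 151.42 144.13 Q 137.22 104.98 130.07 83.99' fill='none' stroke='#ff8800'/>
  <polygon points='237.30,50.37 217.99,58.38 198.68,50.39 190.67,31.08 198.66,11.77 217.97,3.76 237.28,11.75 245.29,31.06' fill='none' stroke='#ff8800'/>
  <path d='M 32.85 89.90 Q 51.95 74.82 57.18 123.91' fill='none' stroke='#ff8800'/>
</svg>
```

viewBox `0 0 271.97 171.72` with mm width/height → 1 unit = 1 mm. Flip: y_m = 171.72 − y_svg.

**Shape 1** — `<path>` regular polygon, stroke `#008000` → engrave (S260, F3472). Machine vertices: (97.10,80.09) → (92.40,101.73) → (114.04,106.43) → (118.74,84.79) → (97.10,80.09). Closed: final G1 returns to the first vertex.

**Shape 2** — `<polygon>` rectangle, stroke `#008000` → engrave (S260, F3472). Machine vertices: (34.33,155.29) → (93.09,155.29) → (93.09,129.57) → (34.33,129.57) → (34.33,155.29). Closed: final G1 returns to the first vertex.

**Shape 3** — `<path>` quadratic bezier, stroke `#ff8800` → score (S436, F1884). Control points (SVG): P0=(151.42,144.13), P1=(137.22,104.98), P2=(130.07,83.99); sampled at t=k/5. Machine vertices: (151.42,27.59) → (146.02,42.52) → (141.19,56.00) → (136.92,68.03) → (133.21,78.61) → (130.07,87.73). Open path.

**Shape 4** — `<polygon>` regular polygon, stroke `#ff8800` → score (S436, F1884). Machine vertices: (237.30,121.35) → (217.99,113.34) → (198.68,121.33) → (190.67,140.64) → (198.66,159.95) → (217.97,167.96) → (237.28,159.97) → (245.29,140.66) → (237.30,121.35). Closed: final G1 returns to the first vertex.

**Shape 5** — `<path>` quadratic bezier, stroke `#ff8800` → score (S436, F1884). Control points (SVG): P0=(32.85,89.90), P1=(51.95,74.82), P2=(57.18,123.91); sampled at t=k/5. Machine vertices: (32.85,81.82) → (39.94,85.29) → (45.91,83.62) → (50.78,76.81) → (54.53,64.88) → (57.18,47.81). Open path.

(Gcodetools for Inkscape — laser output)
G21
G90
G0 X97.10 Y80.09
M4 S260
G01 X92.40 Y101.73 F3472
G01 X114.04 Y106.43 F3472
G01 X118.74 Y84.79 F3472
G01 X97.10 Y80.09 F3472
M5
G0 X34.33 Y155.29
M4 S260
G01 X93.09 Y155.29 F3472
G01 X93.09 Y129.57 F3472
G01 X34.33 Y129.57 F3472
G01 X34.33 Y155.29 F3472
M5
G0 X151.42 Y27.59
M4 S436
G01 X146.02 Y42.52 F1884
G01 X141.19 Y56.00 F1884
G01 X136.92 Y68.03 F1884
G01 X133.21 Y78.61 F1884
G01 X130.07 Y87.73 F1884
M5
G0 X237.30 Y121.35
M4 S436
G01 X217.99 Y113.34 F1884
G01 X198.68 Y121.33 F1884
G01 X190.67 Y140.64 F1884
G01 X198.66 Y159.95 F1884
G01 X217.97 Y167.96 F1884
G01 X237.28 Y159.97 F1884
G01 X245.29 Y140.66 F1884
G01 X237.30 Y121.35 F1884
M5
G0 X32.85 Y81.82
M4 S436
G01 X39.94 Y85.29 F1884
G01 X45.91 Y83.62 F1884
G01 X50.78 Y76.81 F1884
G01 X54.53 Y64.88 F1884
G01 X57.18 Y47.81 F1884
M5
G0 X0.00 Y0.00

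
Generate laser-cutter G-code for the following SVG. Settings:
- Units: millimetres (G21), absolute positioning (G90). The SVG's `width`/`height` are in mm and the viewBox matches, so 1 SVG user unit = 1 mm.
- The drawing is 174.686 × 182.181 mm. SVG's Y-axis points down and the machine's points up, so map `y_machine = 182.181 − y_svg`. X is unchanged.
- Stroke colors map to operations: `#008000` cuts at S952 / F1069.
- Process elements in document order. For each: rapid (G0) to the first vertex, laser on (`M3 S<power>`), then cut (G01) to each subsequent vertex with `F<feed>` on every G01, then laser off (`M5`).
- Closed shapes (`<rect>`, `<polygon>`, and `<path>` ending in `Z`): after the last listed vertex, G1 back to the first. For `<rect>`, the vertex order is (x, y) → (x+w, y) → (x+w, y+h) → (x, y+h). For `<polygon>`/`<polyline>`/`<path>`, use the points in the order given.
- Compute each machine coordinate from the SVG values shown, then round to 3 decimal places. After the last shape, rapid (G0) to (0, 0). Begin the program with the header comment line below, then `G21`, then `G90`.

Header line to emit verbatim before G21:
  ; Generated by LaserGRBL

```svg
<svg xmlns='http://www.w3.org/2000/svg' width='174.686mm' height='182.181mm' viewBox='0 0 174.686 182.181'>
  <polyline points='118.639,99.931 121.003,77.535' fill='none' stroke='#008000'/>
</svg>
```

viewBox `0 0 174.686 182.181` with mm width/height → 1 unit = 1 mm. Flip: y_m = 182.181 − y_svg.

**Shape 1** — `<polyline>` line segment, stroke `#008000` → cut (S952, F1069). Machine vertices: (118.639,82.250) → (121.003,104.646). Open path.

; Generated by LaserGRBL
G21
G90
G0 X118.639 Y82.250
M3 S952
G01 X121.003 Y104.646 F1069
M5
G0 X0.000 Y0.000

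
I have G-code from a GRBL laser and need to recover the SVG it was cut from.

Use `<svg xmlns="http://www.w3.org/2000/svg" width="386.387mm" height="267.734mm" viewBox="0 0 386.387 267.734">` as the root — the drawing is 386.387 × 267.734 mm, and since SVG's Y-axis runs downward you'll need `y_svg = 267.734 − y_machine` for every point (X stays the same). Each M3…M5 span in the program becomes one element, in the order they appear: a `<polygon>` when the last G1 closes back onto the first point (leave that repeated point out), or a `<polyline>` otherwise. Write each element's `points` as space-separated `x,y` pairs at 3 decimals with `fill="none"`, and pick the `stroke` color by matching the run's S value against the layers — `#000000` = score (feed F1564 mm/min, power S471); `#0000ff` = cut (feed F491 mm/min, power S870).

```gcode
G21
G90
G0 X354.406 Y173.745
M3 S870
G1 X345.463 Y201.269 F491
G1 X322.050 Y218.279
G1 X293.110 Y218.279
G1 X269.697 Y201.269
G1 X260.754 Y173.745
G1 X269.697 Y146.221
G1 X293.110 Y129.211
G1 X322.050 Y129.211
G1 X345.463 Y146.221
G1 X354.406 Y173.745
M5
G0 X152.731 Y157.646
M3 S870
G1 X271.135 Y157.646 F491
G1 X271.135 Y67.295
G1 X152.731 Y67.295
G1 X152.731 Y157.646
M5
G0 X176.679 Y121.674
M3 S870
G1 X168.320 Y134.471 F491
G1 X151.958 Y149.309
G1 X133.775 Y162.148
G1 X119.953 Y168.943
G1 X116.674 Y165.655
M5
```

Each laser-on run becomes one SVG element. Flip Y back into SVG space with y_svg = 267.734 − y_machine. Every run uses S870, so all elements get stroke `#0000ff` (cut).

Run 1: The run returns to its start, so emit a `<polygon>` with points (Y-flipped): 354.406,93.989 345.463,66.465 322.050,49.455 293.110,49.455 269.697,66.465 260.754,93.989 269.697,121.513 293.110,138.523 322.050,138.523 345.463,121.513.

Run 2: The run returns to its start, so emit a `<polygon>` with points (Y-flipped): 152.731,110.088 271.135,110.088 271.135,200.439 152.731,200.439.

Run 3: The run is open, so emit a `<polyline>` with points (Y-flipped): 176.679,146.060 168.320,133.263 151.958,118.425 133.775,105.586 119.953,98.791 116.674,102.079.

<svg xmlns="http://www.w3.org/2000/svg" width="386.387mm" height="267.734mm" viewBox="0 0 386.387 267.734">
  <polygon points="354.406,93.989 345.463,66.465 322.050,49.455 293.110,49.455 269.697,66.465 260.754,93.989 269.697,121.513 293.110,138.523 322.050,138.523 345.463,121.513" fill="none" stroke="#0000ff"/>
  <polygon points="152.731,110.088 271.135,110.088 271.135,200.439 152.731,200.439" fill="none" stroke="#0000ff"/>
  <polyline points="176.679,146.060 168.320,133.263 151.958,118.425 133.775,105.586 119.953,98.791 116.674,102.079" fill="none" stroke="#0000ff"/>
</svg>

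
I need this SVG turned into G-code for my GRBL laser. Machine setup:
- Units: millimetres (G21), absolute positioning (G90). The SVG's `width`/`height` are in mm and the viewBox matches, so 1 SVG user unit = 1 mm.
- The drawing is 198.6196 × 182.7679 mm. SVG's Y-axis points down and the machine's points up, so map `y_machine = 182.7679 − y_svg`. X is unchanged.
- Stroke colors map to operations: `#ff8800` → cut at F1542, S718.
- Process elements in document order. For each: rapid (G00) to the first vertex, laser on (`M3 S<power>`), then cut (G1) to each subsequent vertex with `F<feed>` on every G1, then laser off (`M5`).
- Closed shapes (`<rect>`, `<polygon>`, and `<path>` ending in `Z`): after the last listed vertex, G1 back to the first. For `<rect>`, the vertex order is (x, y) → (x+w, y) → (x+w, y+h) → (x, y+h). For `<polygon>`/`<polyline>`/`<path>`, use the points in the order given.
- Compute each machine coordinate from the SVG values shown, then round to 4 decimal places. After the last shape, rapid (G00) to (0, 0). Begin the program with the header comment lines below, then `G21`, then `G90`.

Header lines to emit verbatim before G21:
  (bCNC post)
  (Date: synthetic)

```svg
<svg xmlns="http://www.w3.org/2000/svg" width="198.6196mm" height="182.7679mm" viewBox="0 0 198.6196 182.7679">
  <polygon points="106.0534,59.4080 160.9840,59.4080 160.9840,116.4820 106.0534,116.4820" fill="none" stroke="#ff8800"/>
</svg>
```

Since the viewBox matches the mm dimensions, user units are millimetres directly. The only transform is the Y-flip y_m = 182.7679 − y_svg.

Shape 1 is a rectangle drawn with `<polygon>`. Its stroke #ff8800 means cut at S718, F1542. After flipping Y the toolpath is (106.0534,123.3599) → (160.9840,123.3599) → (160.9840,66.2859) → (106.0534,66.2859) → (106.0534,123.3599), returning to the start.

(bCNC post)
(Date: synthetic)
G21
G90
G00 X106.0534 Y123.3599
M3 S718
G1 X160.9840 Y123.3599 F1542
G1 X160.9840 Y66.2859 F1542
G1 X106.0534 Y66.2859 F1542
G1 X106.0534 Y123.3599 F1542
M5
G00 X0.0000 Y0.0000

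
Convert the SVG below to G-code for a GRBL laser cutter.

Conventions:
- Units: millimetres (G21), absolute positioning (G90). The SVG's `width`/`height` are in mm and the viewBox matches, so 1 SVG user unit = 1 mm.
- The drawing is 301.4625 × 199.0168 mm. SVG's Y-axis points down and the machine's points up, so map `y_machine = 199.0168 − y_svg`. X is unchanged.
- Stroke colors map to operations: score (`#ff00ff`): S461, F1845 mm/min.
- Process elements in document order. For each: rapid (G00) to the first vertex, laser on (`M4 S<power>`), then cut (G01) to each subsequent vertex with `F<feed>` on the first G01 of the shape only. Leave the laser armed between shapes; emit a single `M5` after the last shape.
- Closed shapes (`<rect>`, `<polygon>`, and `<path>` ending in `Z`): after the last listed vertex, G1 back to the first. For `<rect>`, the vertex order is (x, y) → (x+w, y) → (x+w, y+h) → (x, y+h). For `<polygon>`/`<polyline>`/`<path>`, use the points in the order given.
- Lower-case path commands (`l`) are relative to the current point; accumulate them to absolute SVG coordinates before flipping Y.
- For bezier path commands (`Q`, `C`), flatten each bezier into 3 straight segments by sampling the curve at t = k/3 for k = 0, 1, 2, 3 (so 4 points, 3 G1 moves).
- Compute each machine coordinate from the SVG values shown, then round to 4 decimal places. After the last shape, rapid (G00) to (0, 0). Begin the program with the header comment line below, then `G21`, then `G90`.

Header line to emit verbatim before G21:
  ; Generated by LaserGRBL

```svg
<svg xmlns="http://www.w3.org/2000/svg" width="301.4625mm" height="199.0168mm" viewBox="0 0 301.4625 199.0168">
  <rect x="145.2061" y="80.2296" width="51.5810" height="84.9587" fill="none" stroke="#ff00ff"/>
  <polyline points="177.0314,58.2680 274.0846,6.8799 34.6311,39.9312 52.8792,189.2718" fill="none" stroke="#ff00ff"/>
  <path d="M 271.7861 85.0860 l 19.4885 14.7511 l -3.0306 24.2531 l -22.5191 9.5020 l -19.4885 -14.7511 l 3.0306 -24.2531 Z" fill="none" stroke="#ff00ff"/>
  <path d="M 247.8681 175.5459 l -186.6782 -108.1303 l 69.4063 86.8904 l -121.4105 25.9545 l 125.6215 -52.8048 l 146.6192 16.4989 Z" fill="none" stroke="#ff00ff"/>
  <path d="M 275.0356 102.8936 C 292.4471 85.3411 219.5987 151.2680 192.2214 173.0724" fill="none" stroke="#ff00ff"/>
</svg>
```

Since the viewBox matches the mm dimensions, user units are millimetres directly. The only transform is the Y-flip y_m = 199.0168 − y_svg.

Shape 1 is a rectangle drawn with `<rect>`. Its stroke #ff00ff means score at S461, F1845. After flipping Y the toolpath is (145.2061,118.7872) → (196.7871,118.7872) → (196.7871,33.8285) → (145.2061,33.8285) → (145.2061,118.7872), returning to the start.

Shape 2 is a open polyline drawn with `<polyline>`. Its stroke #ff00ff means score at S461, F1845. After flipping Y the toolpath is (177.0314,140.7488) → (274.0846,192.1369) → (34.6311,159.0856) → (52.8792,9.7450).

Shape 3 is a regular polygon drawn with `<path>`. Its stroke #ff00ff means score at S461, F1845. After flipping Y the toolpath is (271.7861,113.9308) → (291.2746,99.1797) → (288.2440,74.9266) → (265.7249,65.4246) → (246.2364,80.1757) → (249.2670,104.4288) → (271.7861,113.9308), returning to the start.

Shape 4 is a closed polygon drawn with `<path>`. Its stroke #ff00ff means score at S461, F1845. After flipping Y the toolpath is (247.8681,23.4709) → (61.1899,131.6012) → (130.5962,44.7108) → (9.1857,18.7563) → (134.8072,71.5611) → (281.4264,55.0622) → (247.8681,23.4709), returning to the start.

Shape 5 is a cubic bezier drawn with `<path>`. Its stroke #ff00ff means score at S461, F1845. After flipping Y the toolpath is (275.0356,96.1232) → (267.3875,90.5752) → (229.7287,57.7303) → (192.2214,25.9444).

; Generated by LaserGRBL
G21
G90
G00 X145.2061 Y118.7872
M4 S461
G01 X196.7871 Y118.7872 F1845
G01 X196.7871 Y33.8285
G01 X145.2061 Y33.8285
G01 X145.2061 Y118.7872
G00 X177.0314 Y140.7488
M4 S461
G01 X274.0846 Y192.1369 F1845
G01 X34.6311 Y159.0856
G01 X52.8792 Y9.7450
G00 X271.7861 Y113.9308
M4 S461
G01 X291.2746 Y99.1797 F1845
G01 X288.2440 Y74.9266
G01 X265.7249 Y65.4246
G01 X246.2364 Y80.1757
G01 X249.2670 Y104.4288
G01 X271.7861 Y113.9308
G00 X247.8681 Y23.4709
M4 S461
G01 X61.1899 Y131.6012 F1845
G01 X130.5962 Y44.7108
G01 X9.1857 Y18.7563
G01 X134.8072 Y71.5611
G01 X281.4264 Y55.0622
G01 X247.8681 Y23.4709
G00 X275.0356 Y96.1232
M4 S461
G01 X267.3875 Y90.5752 F1845
G01 X229.7287 Y57.7303
G01 X192.2214 Y25.9444
M5
G00 X0.0000 Y0.0000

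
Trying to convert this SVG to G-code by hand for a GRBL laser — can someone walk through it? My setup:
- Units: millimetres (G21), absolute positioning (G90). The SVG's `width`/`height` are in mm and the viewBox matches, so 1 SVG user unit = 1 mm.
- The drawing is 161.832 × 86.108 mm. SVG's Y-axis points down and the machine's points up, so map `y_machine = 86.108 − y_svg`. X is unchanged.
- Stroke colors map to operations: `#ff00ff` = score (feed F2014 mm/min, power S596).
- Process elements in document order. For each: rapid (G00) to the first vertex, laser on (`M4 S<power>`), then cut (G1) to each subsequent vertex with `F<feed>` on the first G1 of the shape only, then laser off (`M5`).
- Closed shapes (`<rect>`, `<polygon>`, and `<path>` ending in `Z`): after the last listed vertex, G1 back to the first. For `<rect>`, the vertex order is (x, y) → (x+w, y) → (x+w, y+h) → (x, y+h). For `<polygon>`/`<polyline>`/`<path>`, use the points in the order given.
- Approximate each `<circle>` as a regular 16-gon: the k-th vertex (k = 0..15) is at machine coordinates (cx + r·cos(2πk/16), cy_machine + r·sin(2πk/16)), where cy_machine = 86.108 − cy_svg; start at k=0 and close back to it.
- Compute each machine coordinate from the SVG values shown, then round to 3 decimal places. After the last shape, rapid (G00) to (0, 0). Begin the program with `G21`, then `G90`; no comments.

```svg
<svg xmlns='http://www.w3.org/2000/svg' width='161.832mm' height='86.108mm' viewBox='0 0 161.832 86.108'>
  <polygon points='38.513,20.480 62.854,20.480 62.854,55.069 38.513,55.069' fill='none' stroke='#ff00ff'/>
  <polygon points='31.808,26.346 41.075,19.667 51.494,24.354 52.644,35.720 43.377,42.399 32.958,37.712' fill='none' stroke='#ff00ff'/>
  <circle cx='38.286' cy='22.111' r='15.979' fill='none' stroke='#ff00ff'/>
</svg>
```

1 u = 1 mm; y_m = 86.108 − y.

[1] `<polygon>` rectangle, #ff00ff→score S596 F2014: (38.513,65.628) → (62.854,65.628) → (62.854,31.039) → (38.513,31.039) → (38.513,65.628) (closed)

[2] `<polygon>` regular polygon, #ff00ff→score S596 F2014: (31.808,59.762) → (41.075,66.441) → (51.494,61.754) → (52.644,50.388) → (43.377,43.709) → (32.958,48.396) → (31.808,59.762) (closed)

[3] `<circle>` circle, #ff00ff→score S596 F2014: (54.265,63.997) → (53.049,70.112) → (49.585,75.296) → (44.401,78.760) → (38.286,79.976) → (32.171,78.760) → (26.987,75.296) → (23.523,70.112) → (22.307,63.997) → (23.523,57.882) → (26.987,52.698) → (32.171,49.234) → (38.286,48.018) → (44.401,49.234) → (49.585,52.698) → (53.049,57.882) → (54.265,63.997) (closed)

G21
G90
G00 X38.513 Y65.628
M4 S596
G1 X62.854 Y65.628 F2014
G1 X62.854 Y31.039
G1 X38.513 Y31.039
G1 X38.513 Y65.628
M5
G00 X31.808 Y59.762
M4 S596
G1 X41.075 Y66.441 F2014
G1 X51.494 Y61.754
G1 X52.644 Y50.388
G1 X43.377 Y43.709
G1 X32.958 Y48.396
G1 X31.808 Y59.762
M5
G00 X54.265 Y63.997
M4 S596
G1 X53.049 Y70.112 F2014
G1 X49.585 Y75.296
G1 X44.401 Y78.760
G1 X38.286 Y79.976
G1 X32.171 Y78.760
G1 X26.987 Y75.296
G1 X23.523 Y70.112
G1 X22.307 Y63.997
G1 X23.523 Y57.882
G1 X26.987 Y52.698
G1 X32.171 Y49.234
G1 X38.286 Y48.018
G1 X44.401 Y49.234
G1 X49.585 Y52.698
G1 X53.049 Y57.882
G1 X54.265 Y63.997
M5
G00 X0.000 Y0.000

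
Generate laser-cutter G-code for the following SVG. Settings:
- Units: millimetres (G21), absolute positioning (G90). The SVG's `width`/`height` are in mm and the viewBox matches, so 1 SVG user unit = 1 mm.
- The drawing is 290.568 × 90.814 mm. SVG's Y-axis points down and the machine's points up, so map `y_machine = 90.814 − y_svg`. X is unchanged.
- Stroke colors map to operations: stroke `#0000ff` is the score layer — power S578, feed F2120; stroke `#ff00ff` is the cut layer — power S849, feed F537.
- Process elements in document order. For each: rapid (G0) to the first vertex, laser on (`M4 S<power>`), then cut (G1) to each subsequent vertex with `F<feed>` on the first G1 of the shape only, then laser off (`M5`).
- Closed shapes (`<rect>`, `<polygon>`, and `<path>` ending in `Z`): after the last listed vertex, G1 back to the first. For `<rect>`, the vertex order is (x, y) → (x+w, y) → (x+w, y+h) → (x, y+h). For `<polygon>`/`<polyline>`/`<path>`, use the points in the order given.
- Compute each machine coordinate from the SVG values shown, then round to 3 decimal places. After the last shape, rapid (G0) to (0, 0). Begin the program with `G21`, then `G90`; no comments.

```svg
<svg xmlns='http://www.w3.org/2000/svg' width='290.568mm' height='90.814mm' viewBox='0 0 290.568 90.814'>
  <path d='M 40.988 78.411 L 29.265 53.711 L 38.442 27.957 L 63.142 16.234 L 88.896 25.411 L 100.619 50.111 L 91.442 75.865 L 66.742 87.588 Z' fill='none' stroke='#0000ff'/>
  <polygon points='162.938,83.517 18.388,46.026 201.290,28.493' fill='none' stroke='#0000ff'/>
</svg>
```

1 u = 1 mm; y_m = 90.814 − y.

[1] `<path>` regular polygon, #0000ff→score S578 F2120: (40.988,12.403) → (29.265,37.103) → (38.442,62.857) → (63.142,74.580) → (88.896,65.403) → (100.619,40.703) → (91.442,14.949) → (66.742,3.226) → (40.988,12.403) (closed)

[2] `<polygon>` closed polygon, #0000ff→score S578 F2120: (162.938,7.297) → (18.388,44.788) → (201.290,62.321) → (162.938,7.297) (closed)

G21
G90
G0 X40.988 Y12.403
M4 S578
G1 X29.265 Y37.103 F2120
G1 X38.442 Y62.857
G1 X63.142 Y74.580
G1 X88.896 Y65.403
G1 X100.619 Y40.703
G1 X91.442 Y14.949
G1 X66.742 Y3.226
G1 X40.988 Y12.403
M5
G0 X162.938 Y7.297
M4 S578
G1 X18.388 Y44.788 F2120
G1 X201.290 Y62.321
G1 X162.938 Y7.297
M5
G0 X0.000 Y0.000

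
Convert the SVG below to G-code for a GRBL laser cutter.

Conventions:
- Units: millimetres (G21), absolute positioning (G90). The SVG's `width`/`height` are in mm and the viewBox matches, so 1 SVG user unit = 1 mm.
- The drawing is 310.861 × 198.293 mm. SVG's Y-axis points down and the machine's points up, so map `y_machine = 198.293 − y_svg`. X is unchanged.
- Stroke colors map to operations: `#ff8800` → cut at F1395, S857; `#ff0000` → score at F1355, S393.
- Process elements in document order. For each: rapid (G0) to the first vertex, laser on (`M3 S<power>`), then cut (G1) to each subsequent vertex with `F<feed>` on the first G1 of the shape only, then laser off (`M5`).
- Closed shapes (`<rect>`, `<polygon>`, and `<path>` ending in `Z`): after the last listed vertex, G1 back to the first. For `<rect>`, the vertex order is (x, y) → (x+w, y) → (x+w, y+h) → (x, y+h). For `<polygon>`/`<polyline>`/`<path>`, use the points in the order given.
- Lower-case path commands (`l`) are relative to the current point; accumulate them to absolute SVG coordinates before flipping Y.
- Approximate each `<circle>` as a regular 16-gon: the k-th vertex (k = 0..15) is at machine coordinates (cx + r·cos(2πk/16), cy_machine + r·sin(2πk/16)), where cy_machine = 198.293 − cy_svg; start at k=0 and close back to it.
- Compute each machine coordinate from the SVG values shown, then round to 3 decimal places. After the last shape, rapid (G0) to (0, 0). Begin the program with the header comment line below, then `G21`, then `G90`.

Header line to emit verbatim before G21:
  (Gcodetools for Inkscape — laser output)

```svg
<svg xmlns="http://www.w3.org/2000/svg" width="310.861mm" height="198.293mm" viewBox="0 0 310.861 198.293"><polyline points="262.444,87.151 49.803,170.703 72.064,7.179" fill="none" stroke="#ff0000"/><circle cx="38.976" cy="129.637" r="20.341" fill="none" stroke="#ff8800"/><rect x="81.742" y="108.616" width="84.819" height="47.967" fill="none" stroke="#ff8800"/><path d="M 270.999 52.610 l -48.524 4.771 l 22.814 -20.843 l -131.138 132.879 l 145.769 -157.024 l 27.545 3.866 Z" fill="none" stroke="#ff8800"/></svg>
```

viewBox `0 0 310.861 198.293` with mm width/height → 1 unit = 1 mm. Flip: y_m = 198.293 − y_svg.

**Shape 1** — `<polyline>` open polyline, stroke `#ff0000` → score (S393, F1355). Machine vertices: (262.444,111.142) → (49.803,27.590) → (72.064,191.114). Open path.

**Shape 2** — `<circle>` circle, stroke `#ff8800` → cut (S857, F1395). Machine vertices: (59.317,68.656) → (57.769,76.440) → (53.359,83.039) → (46.760,87.449) → (38.976,88.997) → (31.192,87.449) → (24.593,83.039) → (20.183,76.440) → (18.635,68.656) → (20.183,60.872) → (24.593,54.273) → (31.192,49.863) → (38.976,48.315) → (46.760,49.863) → (53.359,54.273) → (57.769,60.872) → (59.317,68.656). Closed: final G1 returns to the first vertex.

**Shape 3** — `<rect>` rectangle, stroke `#ff8800` → cut (S857, F1395). Machine vertices: (81.742,89.677) → (166.561,89.677) → (166.561,41.710) → (81.742,41.710) → (81.742,89.677). Closed: final G1 returns to the first vertex.

**Shape 4** — `<path>` closed polygon, stroke `#ff8800` → cut (S857, F1395). Machine vertices: (270.999,145.683) → (222.475,140.912) → (245.289,161.755) → (114.151,28.876) → (259.920,185.900) → (287.465,182.034) → (270.999,145.683). Closed: final G1 returns to the first vertex.

(Gcodetools for Inkscape — laser output)
G21
G90
G0 X262.444 Y111.142
M3 S393
G1 X49.803 Y27.590 F1355
G1 X72.064 Y191.114
M5
G0 X59.317 Y68.656
M3 S857
G1 X57.769 Y76.440 F1395
G1 X53.359 Y83.039
G1 X46.760 Y87.449
G1 X38.976 Y88.997
G1 X31.192 Y87.449
G1 X24.593 Y83.039
G1 X20.183 Y76.440
G1 X18.635 Y68.656
G1 X20.183 Y60.872
G1 X24.593 Y54.273
G1 X31.192 Y49.863
G1 X38.976 Y48.315
G1 X46.760 Y49.863
G1 X53.359 Y54.273
G1 X57.769 Y60.872
G1 X59.317 Y68.656
M5
G0 X81.742 Y89.677
M3 S857
G1 X166.561 Y89.677 F1395
G1 X166.561 Y41.710
G1 X81.742 Y41.710
G1 X81.742 Y89.677
M5
G0 X270.999 Y145.683
M3 S857
G1 X222.475 Y140.912 F1395
G1 X245.289 Y161.755
G1 X114.151 Y28.876
G1 X259.920 Y185.900
G1 X287.465 Y182.034
G1 X270.999 Y145.683
M5
G0 X0.000 Y0.000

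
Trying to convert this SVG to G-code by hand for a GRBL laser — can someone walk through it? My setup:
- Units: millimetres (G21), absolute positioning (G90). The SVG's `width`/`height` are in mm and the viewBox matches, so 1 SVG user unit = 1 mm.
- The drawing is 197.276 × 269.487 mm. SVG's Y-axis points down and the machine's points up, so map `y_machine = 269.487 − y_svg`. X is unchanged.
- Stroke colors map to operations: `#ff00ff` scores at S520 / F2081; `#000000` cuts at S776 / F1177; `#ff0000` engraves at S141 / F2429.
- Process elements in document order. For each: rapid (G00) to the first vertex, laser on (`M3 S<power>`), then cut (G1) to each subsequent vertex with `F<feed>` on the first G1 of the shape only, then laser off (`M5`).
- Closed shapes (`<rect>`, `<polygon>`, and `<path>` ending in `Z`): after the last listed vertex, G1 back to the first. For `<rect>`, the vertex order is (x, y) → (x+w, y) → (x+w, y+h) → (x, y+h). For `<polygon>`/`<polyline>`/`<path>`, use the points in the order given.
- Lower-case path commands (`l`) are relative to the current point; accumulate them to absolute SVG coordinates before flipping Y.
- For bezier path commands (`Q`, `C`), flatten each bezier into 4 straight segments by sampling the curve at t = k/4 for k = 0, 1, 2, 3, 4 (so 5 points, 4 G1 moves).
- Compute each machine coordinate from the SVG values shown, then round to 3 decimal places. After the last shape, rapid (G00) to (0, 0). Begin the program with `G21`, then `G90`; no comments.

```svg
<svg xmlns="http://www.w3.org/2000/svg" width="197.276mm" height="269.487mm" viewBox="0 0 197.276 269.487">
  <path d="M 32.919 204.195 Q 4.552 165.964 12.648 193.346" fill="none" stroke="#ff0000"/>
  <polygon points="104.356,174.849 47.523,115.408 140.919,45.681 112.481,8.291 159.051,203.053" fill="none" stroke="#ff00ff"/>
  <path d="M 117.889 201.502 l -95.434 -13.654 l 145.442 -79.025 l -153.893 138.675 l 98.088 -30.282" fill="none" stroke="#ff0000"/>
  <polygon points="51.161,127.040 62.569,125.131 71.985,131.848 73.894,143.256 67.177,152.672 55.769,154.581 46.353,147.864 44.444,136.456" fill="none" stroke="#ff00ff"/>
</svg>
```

G21
G90
G00 X32.919 Y65.292
M3 S141
G1 X21.014 Y80.307 F2429
G1 X13.668 Y87.120
G1 X10.879 Y85.731
G1 X12.648 Y76.141
M5
G00 X104.356 Y94.638
M3 S520
G1 X47.523 Y154.079 F2081
G1 X140.919 Y223.806
G1 X112.481 Y261.196
G1 X159.051 Y66.434
G1 X104.356 Y94.638
M5
G00 X117.889 Y67.985
M3 S141
G1 X22.455 Y81.639 F2429
G1 X167.897 Y160.664
G1 X14.004 Y21.989
G1 X112.092 Y52.271
M5
G00 X51.161 Y142.447
M3 S520
G1 X62.569 Y144.356 F2081
G1 X71.985 Y137.639
G1 X73.894 Y126.231
G1 X67.177 Y116.815
G1 X55.769 Y114.906
G1 X46.353 Y121.623
G1 X44.444 Y133.031
G1 X51.161 Y142.447
M5
G00 X0.000 Y0.000

viewBox `0 0 197.276 269.487` with mm width/height → 1 unit = 1 mm. Flip: y_m = 269.487 − y_svg.

**Shape 1** — `<path>` quadratic bezier, stroke `#ff0000` → engrave (S141, F2429). Control points (SVG): P0=(32.919,204.195), P1=(4.552,165.964), P2=(12.648,193.346); sampled at t=k/4. Machine vertices: (32.919,65.292) → (21.014,80.307) → (13.668,87.120) → (10.879,85.731) → (12.648,76.141). Open path.

**Shape 2** — `<polygon>` closed polygon, stroke `#ff00ff` → score (S520, F2081). Machine vertices: (104.356,94.638) → (47.523,154.079) → (140.919,223.806) → (112.481,261.196) → (159.051,66.434) → (104.356,94.638). Closed: final G1 returns to the first vertex.

**Shape 3** — `<path>` open polyline, stroke `#ff0000` → engrave (S141, F2429). Machine vertices: (117.889,67.985) → (22.455,81.639) → (167.897,160.664) → (14.004,21.989) → (112.092,52.271). Open path.

**Shape 4** — `<polygon>` regular polygon, stroke `#ff00ff` → score (S520, F2081). Machine vertices: (51.161,142.447) → (62.569,144.356) → (71.985,137.639) → (73.894,126.231) → (67.177,116.815) → (55.769,114.906) → (46.353,121.623) → (44.444,133.031) → (51.161,142.447). Closed: final G1 returns to the first vertex.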